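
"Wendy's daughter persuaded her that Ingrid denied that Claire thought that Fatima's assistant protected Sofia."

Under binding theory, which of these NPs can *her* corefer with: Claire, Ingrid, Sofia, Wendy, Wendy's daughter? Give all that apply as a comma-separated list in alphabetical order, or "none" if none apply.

*her* is a pronoun; Principle B requires it to be free in its binding domain — the matrix clause.
— Claire: subject of the clause headed by 'thought'; is c-commanded by the pronoun; coreference would bind this R-expression — blocked (Principle C).
— Ingrid: subject of the clause headed by 'denied'; is c-commanded by the pronoun; coreference would bind this R-expression — blocked (Principle C).
— Sofia: object of the clause headed by 'protected'; is c-commanded by the pronoun; coreference would bind this R-expression — blocked (Principle C).
— Wendy: possessor inside the subject DP of the matrix clause; does not c-command the pronoun — Principle B does not apply; allowed.
— Wendy's daughter: subject of the matrix clause; c-commands the pronoun within its binding domain — blocked (Principle B).

Wendy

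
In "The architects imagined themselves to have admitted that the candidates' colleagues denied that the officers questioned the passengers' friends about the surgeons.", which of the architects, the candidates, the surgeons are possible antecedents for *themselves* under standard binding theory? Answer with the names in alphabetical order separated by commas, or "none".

*themselves* is a reflexive; Principle A requires it to be bound within its binding domain — the matrix clause.
— the architects: subject of the matrix clause; c-commands the reflexive within its binding domain — allowed (Principle A).
— the candidates: possessor inside the subject DP of the clause headed by 'denied'; does not c-command the reflexive — cannot bind it (Principle A).
— the surgeons: second object of the clause headed by 'questioned'; does not c-command the reflexive — cannot bind it (Principle A).

the architects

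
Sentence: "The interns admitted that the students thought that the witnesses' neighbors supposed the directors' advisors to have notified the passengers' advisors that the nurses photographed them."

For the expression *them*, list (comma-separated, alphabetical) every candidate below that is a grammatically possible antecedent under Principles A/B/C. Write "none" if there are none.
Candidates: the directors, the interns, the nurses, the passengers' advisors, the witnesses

the directors, the interns, the passengers' advisors, the witnesses

*them* is a pronoun; Principle B requires it to be free in its binding domain — the clause headed by 'photographed'.
— the directors: possessor inside the subject DP of the clause headed by 'notified'; does not c-command the pronoun — Principle B does not apply; allowed.
— the interns: subject of the matrix clause; c-commands the pronoun but lies outside its binding domain — allowed.
— the nurses: subject of the clause headed by 'photographed'; c-commands the pronoun within its binding domain — blocked (Principle B).
— the passengers' advisors: object of the clause headed by 'notified'; c-commands the pronoun but lies outside its binding domain — allowed.
— the witnesses: possessor inside the subject DP of the clause headed by 'supposed'; does not c-command the pronoun — Principle B does not apply; allowed.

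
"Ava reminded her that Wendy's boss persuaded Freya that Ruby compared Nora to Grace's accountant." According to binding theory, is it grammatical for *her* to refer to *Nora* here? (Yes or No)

*Nora* is an R-expression; Principle C requires it to be free (not bound by any c-commanding expression).
— her: object of the matrix clause; the pronoun c-commands the R-expression — coreference blocked (Principle C).

No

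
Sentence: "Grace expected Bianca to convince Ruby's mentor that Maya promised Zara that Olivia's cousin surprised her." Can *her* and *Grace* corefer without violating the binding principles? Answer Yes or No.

Yes

*Grace* is an R-expression; Principle C requires it to be free (not bound by any c-commanding expression).
— her: object of the clause headed by 'surprised'; the pronoun does not c-command the R-expression — coreference allowed.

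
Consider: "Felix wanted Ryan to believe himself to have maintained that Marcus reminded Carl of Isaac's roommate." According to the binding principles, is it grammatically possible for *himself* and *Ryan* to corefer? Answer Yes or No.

*himself* is a reflexive; Principle A requires it to be bound within its binding domain — the clause headed by 'believe'.
— Ryan: subject of the clause headed by 'believe'; c-commands the reflexive within its binding domain — allowed (Principle A).

Yes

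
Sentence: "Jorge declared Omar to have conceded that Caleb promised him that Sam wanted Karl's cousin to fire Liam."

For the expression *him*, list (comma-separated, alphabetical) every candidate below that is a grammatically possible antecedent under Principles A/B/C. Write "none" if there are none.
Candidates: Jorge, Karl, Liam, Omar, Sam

Jorge, Omar

*him* is a pronoun; Principle B requires it to be free in its binding domain — the clause headed by 'promised'.
— Jorge: subject of the matrix clause; c-commands the pronoun but lies outside its binding domain — allowed.
— Karl: possessor inside the subject DP of the clause headed by 'fire'; is c-commanded by the pronoun; coreference would bind this R-expression — blocked (Principle C).
— Liam: object of the clause headed by 'fire'; is c-commanded by the pronoun; coreference would bind this R-expression — blocked (Principle C).
— Omar: subject of the clause headed by 'conceded'; c-commands the pronoun but lies outside its binding domain — allowed.
— Sam: subject of the clause headed by 'wanted'; is c-commanded by the pronoun; coreference would bind this R-expression — blocked (Principle C).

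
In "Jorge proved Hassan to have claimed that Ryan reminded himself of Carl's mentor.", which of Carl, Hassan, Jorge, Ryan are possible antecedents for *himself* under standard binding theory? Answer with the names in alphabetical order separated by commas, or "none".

*himself* is a reflexive; Principle A requires it to be bound within its binding domain — the clause headed by 'reminded'.
— Carl: possessor inside the second object DP of the clause headed by 'reminded'; does not c-command the reflexive — cannot bind it (Principle A).
— Hassan: subject of the clause headed by 'claimed'; c-commands the reflexive but lies outside its binding domain — cannot bind it (Principle A).
— Jorge: subject of the matrix clause; c-commands the reflexive but lies outside its binding domain — cannot bind it (Principle A).
— Ryan: subject of the clause headed by 'reminded'; c-commands the reflexive within its binding domain — allowed (Principle A).

Ryan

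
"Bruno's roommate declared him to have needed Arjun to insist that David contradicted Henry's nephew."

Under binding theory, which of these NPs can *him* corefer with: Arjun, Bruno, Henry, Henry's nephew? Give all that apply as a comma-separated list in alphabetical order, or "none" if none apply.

*him* is a pronoun; Principle B requires it to be free in its binding domain — the matrix clause.
— Arjun: subject of the clause headed by 'insist'; is c-commanded by the pronoun; coreference would bind this R-expression — blocked (Principle C).
— Bruno: possessor inside the subject DP of the matrix clause; does not c-command the pronoun — Principle B does not apply; allowed.
— Henry: possessor inside the object DP of the clause headed by 'contradicted'; is c-commanded by the pronoun; coreference would bind this R-expression — blocked (Principle C).
— Henry's nephew: object of the clause headed by 'contradicted'; is c-commanded by the pronoun; coreference would bind this R-expression — blocked (Principle C).

Bruno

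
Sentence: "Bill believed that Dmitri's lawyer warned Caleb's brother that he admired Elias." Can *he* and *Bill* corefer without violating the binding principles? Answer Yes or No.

*Bill* is an R-expression; Principle C requires it to be free (not bound by any c-commanding expression).
— he: subject of the clause headed by 'admired'; the pronoun does not c-command the R-expression — coreference allowed.

Yes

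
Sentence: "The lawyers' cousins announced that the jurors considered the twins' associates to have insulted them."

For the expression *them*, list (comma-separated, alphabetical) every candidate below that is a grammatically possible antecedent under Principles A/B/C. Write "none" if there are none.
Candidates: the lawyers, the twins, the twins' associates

the lawyers, the twins

*them* is a pronoun; Principle B requires it to be free in its binding domain — the clause headed by 'insulted'.
— the lawyers: possessor inside the subject DP of the matrix clause; does not c-command the pronoun — Principle B does not apply; allowed.
— the twins: possessor inside the subject DP of the clause headed by 'insulted'; does not c-command the pronoun — Principle B does not apply; allowed.
— the twins' associates: subject of the clause headed by 'insulted'; c-commands the pronoun within its binding domain — blocked (Principle B).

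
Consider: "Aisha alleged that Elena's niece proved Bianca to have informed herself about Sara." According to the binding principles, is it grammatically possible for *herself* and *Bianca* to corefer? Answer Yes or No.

Yes

*herself* is a reflexive; Principle A requires it to be bound within its binding domain — the clause headed by 'informed'.
— Bianca: subject of the clause headed by 'informed'; c-commands the reflexive within its binding domain — allowed (Principle A).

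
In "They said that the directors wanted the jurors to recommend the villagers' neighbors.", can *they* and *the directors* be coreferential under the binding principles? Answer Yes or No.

No

*the directors* is an R-expression; Principle C requires it to be free (not bound by any c-commanding expression).
— they: subject of the matrix clause; the pronoun c-commands the R-expression — coreference blocked (Principle C).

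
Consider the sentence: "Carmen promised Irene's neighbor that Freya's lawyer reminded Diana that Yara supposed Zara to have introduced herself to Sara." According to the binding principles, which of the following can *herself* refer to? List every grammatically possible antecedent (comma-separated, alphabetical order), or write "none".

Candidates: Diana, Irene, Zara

Zara

*herself* is a reflexive; Principle A requires it to be bound within its binding domain — the clause headed by 'introduced'.
— Diana: object of the clause headed by 'reminded'; c-commands the reflexive but lies outside its binding domain — cannot bind it (Principle A).
— Irene: possessor inside the object DP of the matrix clause; does not c-command the reflexive — cannot bind it (Principle A).
— Zara: subject of the clause headed by 'introduced'; c-commands the reflexive within its binding domain — allowed (Principle A).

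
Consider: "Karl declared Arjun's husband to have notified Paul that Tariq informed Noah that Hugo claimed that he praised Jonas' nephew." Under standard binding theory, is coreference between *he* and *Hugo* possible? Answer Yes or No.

*Hugo* is an R-expression; Principle C requires it to be free (not bound by any c-commanding expression).
— he: subject of the clause headed by 'praised'; the pronoun does not c-command the R-expression — coreference allowed.

Yes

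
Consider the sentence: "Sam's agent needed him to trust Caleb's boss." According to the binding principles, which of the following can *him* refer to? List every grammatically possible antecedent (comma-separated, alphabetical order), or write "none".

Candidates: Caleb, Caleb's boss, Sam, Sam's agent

Sam

*him* is a pronoun; Principle B requires it to be free in its binding domain — the matrix clause.
— Caleb: possessor inside the object DP of the clause headed by 'trust'; is c-commanded by the pronoun; coreference would bind this R-expression — blocked (Principle C).
— Caleb's boss: object of the clause headed by 'trust'; is c-commanded by the pronoun; coreference would bind this R-expression — blocked (Principle C).
— Sam: possessor inside the subject DP of the matrix clause; does not c-command the pronoun — Principle B does not apply; allowed.
— Sam's agent: subject of the matrix clause; c-commands the pronoun within its binding domain — blocked (Principle B).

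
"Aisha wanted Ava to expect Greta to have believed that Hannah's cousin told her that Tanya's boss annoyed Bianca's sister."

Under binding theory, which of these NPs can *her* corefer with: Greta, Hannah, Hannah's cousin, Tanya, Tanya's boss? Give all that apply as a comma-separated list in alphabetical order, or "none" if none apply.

*her* is a pronoun; Principle B requires it to be free in its binding domain — the clause headed by 'told'.
— Greta: subject of the clause headed by 'believed'; c-commands the pronoun but lies outside its binding domain — allowed.
— Hannah: possessor inside the subject DP of the clause headed by 'told'; does not c-command the pronoun — Principle B does not apply; allowed.
— Hannah's cousin: subject of the clause headed by 'told'; c-commands the pronoun within its binding domain — blocked (Principle B).
— Tanya: possessor inside the subject DP of the clause headed by 'annoyed'; is c-commanded by the pronoun; coreference would bind this R-expression — blocked (Principle C).
— Tanya's boss: subject of the clause headed by 'annoyed'; is c-commanded by the pronoun; coreference would bind this R-expression — blocked (Principle C).

Greta, Hannah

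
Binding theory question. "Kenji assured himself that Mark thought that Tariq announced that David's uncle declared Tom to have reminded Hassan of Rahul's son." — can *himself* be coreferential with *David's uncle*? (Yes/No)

*himself* is a reflexive; Principle A requires it to be bound within its binding domain — the matrix clause.
— David's uncle: subject of the clause headed by 'declared'; does not c-command the reflexive — cannot bind it (Principle A).

No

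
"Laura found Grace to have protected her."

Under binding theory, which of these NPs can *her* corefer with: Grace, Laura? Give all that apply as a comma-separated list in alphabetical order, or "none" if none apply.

Laura

*her* is a pronoun; Principle B requires it to be free in its binding domain — the clause headed by 'protected'.
— Grace: subject of the clause headed by 'protected'; c-commands the pronoun within its binding domain — blocked (Principle B).
— Laura: subject of the matrix clause; c-commands the pronoun but lies outside its binding domain — allowed.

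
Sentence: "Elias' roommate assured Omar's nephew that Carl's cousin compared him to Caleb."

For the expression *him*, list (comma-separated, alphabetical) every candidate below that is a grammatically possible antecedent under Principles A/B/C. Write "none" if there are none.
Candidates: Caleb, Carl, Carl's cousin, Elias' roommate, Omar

*him* is a pronoun; Principle B requires it to be free in its binding domain — the clause headed by 'compared'.
— Caleb: second object of the clause headed by 'compared'; is c-commanded by the pronoun; coreference would bind this R-expression — blocked (Principle C).
— Carl: possessor inside the subject DP of the clause headed by 'compared'; does not c-command the pronoun — Principle B does not apply; allowed.
— Carl's cousin: subject of the clause headed by 'compared'; c-commands the pronoun within its binding domain — blocked (Principle B).
— Elias' roommate: subject of the matrix clause; c-commands the pronoun but lies outside its binding domain — allowed.
— Omar: possessor inside the object DP of the matrix clause; does not c-command the pronoun — Principle B does not apply; allowed.

Carl, Elias' roommate, Omar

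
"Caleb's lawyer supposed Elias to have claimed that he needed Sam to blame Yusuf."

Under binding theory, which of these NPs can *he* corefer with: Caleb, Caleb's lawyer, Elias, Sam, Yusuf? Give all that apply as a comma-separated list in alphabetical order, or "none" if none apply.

Caleb, Caleb's lawyer, Elias

*he* is a pronoun; Principle B requires it to be free in its binding domain — the clause headed by 'needed'.
— Caleb: possessor inside the subject DP of the matrix clause; does not c-command the pronoun — Principle B does not apply; allowed.
— Caleb's lawyer: subject of the matrix clause; c-commands the pronoun but lies outside its binding domain — allowed.
— Elias: subject of the clause headed by 'claimed'; c-commands the pronoun but lies outside its binding domain — allowed.
— Sam: subject of the clause headed by 'blame'; is c-commanded by the pronoun; coreference would bind this R-expression — blocked (Principle C).
— Yusuf: object of the clause headed by 'blame'; is c-commanded by the pronoun; coreference would bind this R-expression — blocked (Principle C).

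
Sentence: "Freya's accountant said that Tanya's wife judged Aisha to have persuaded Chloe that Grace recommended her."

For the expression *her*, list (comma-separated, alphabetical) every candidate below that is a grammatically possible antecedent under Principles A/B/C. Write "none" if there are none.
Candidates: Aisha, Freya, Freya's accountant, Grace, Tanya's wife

*her* is a pronoun; Principle B requires it to be free in its binding domain — the clause headed by 'recommended'.
— Aisha: subject of the clause headed by 'persuaded'; c-commands the pronoun but lies outside its binding domain — allowed.
— Freya: possessor inside the subject DP of the matrix clause; does not c-command the pronoun — Principle B does not apply; allowed.
— Freya's accountant: subject of the matrix clause; c-commands the pronoun but lies outside its binding domain — allowed.
— Grace: subject of the clause headed by 'recommended'; c-commands the pronoun within its binding domain — blocked (Principle B).
— Tanya's wife: subject of the clause headed by 'judged'; c-commands the pronoun but lies outside its binding domain — allowed.

Aisha, Freya, Freya's accountant, Tanya's wife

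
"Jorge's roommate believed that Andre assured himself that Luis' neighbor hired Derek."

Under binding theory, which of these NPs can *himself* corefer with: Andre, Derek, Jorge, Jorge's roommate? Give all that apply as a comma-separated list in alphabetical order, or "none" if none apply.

Andre

*himself* is a reflexive; Principle A requires it to be bound within its binding domain — the clause headed by 'assured'.
— Andre: subject of the clause headed by 'assured'; c-commands the reflexive within its binding domain — allowed (Principle A).
— Derek: object of the clause headed by 'hired'; does not c-command the reflexive — cannot bind it (Principle A).
— Jorge: possessor inside the subject DP of the matrix clause; does not c-command the reflexive — cannot bind it (Principle A).
— Jorge's roommate: subject of the matrix clause; c-commands the reflexive but lies outside its binding domain — cannot bind it (Principle A).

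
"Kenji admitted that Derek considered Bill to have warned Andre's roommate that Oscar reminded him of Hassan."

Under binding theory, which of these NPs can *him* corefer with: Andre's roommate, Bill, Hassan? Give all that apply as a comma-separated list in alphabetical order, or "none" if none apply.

Andre's roommate, Bill

*him* is a pronoun; Principle B requires it to be free in its binding domain — the clause headed by 'reminded'.
— Andre's roommate: object of the clause headed by 'warned'; c-commands the pronoun but lies outside its binding domain — allowed.
— Bill: subject of the clause headed by 'warned'; c-commands the pronoun but lies outside its binding domain — allowed.
— Hassan: second object of the clause headed by 'reminded'; is c-commanded by the pronoun; coreference would bind this R-expression — blocked (Principle C).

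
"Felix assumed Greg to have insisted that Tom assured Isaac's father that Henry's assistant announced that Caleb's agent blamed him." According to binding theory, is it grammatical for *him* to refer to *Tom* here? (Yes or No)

Yes

*Tom* is an R-expression; Principle C requires it to be free (not bound by any c-commanding expression).
— him: object of the clause headed by 'blamed'; the pronoun does not c-command the R-expression — coreference allowed.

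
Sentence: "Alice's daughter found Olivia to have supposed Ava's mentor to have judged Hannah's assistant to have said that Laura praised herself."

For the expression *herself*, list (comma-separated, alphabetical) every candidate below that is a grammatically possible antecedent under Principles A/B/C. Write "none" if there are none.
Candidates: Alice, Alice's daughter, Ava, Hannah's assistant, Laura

Laura

*herself* is a reflexive; Principle A requires it to be bound within its binding domain — the clause headed by 'praised'.
— Alice: possessor inside the subject DP of the matrix clause; does not c-command the reflexive — cannot bind it (Principle A).
— Alice's daughter: subject of the matrix clause; c-commands the reflexive but lies outside its binding domain — cannot bind it (Principle A).
— Ava: possessor inside the subject DP of the clause headed by 'judged'; does not c-command the reflexive — cannot bind it (Principle A).
— Hannah's assistant: subject of the clause headed by 'said'; c-commands the reflexive but lies outside its binding domain — cannot bind it (Principle A).
— Laura: subject of the clause headed by 'praised'; c-commands the reflexive within its binding domain — allowed (Principle A).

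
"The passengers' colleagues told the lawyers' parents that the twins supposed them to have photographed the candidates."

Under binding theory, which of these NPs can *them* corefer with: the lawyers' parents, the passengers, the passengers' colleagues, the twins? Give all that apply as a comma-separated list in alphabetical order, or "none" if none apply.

*them* is a pronoun; Principle B requires it to be free in its binding domain — the clause headed by 'supposed'.
— the lawyers' parents: object of the matrix clause; c-commands the pronoun but lies outside its binding domain — allowed.
— the passengers: possessor inside the subject DP of the matrix clause; does not c-command the pronoun — Principle B does not apply; allowed.
— the passengers' colleagues: subject of the matrix clause; c-commands the pronoun but lies outside its binding domain — allowed.
— the twins: subject of the clause headed by 'supposed'; c-commands the pronoun within its binding domain — blocked (Principle B).

the lawyers' parents, the passengers, the passengers' colleagues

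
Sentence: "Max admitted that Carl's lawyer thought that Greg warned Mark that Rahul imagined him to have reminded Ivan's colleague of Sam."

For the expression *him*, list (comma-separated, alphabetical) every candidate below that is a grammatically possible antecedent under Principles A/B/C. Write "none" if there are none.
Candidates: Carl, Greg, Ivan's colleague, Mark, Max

Carl, Greg, Mark, Max

*him* is a pronoun; Principle B requires it to be free in its binding domain — the clause headed by 'imagined'.
— Carl: possessor inside the subject DP of the clause headed by 'thought'; does not c-command the pronoun — Principle B does not apply; allowed.
— Greg: subject of the clause headed by 'warned'; c-commands the pronoun but lies outside its binding domain — allowed.
— Ivan's colleague: object of the clause headed by 'reminded'; is c-commanded by the pronoun; coreference would bind this R-expression — blocked (Principle C).
— Mark: object of the clause headed by 'warned'; c-commands the pronoun but lies outside its binding domain — allowed.
— Max: subject of the matrix clause; c-commands the pronoun but lies outside its binding domain — allowed.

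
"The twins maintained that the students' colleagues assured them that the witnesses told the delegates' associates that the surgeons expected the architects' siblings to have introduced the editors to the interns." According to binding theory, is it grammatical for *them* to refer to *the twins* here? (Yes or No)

*the twins* is an R-expression; Principle C requires it to be free (not bound by any c-commanding expression).
— them: object of the clause headed by 'assured'; the pronoun does not c-command the R-expression — coreference allowed.

Yes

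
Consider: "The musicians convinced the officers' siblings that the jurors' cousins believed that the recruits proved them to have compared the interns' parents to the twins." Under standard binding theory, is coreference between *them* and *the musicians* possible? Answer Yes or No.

Yes

*the musicians* is an R-expression; Principle C requires it to be free (not bound by any c-commanding expression).
— them: subject of the clause headed by 'compared'; the pronoun does not c-command the R-expression — coreference allowed.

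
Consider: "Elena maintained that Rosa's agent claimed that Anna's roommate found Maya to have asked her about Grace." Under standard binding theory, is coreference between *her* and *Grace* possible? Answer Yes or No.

*Grace* is an R-expression; Principle C requires it to be free (not bound by any c-commanding expression).
— her: object of the clause headed by 'asked'; the pronoun c-commands the R-expression — coreference blocked (Principle C).

No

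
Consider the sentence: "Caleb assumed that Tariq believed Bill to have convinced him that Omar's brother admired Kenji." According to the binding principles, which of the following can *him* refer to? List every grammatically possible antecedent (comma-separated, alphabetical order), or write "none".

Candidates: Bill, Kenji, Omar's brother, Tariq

Tariq

*him* is a pronoun; Principle B requires it to be free in its binding domain — the clause headed by 'convinced'.
— Bill: subject of the clause headed by 'convinced'; c-commands the pronoun within its binding domain — blocked (Principle B).
— Kenji: object of the clause headed by 'admired'; is c-commanded by the pronoun; coreference would bind this R-expression — blocked (Principle C).
— Omar's brother: subject of the clause headed by 'admired'; is c-commanded by the pronoun; coreference would bind this R-expression — blocked (Principle C).
— Tariq: subject of the clause headed by 'believed'; c-commands the pronoun but lies outside its binding domain — allowed.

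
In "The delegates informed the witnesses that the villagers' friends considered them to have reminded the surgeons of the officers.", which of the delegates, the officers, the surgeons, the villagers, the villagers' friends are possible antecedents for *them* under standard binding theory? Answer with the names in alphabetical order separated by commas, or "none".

*them* is a pronoun; Principle B requires it to be free in its binding domain — the clause headed by 'considered'.
— the delegates: subject of the matrix clause; c-commands the pronoun but lies outside its binding domain — allowed.
— the officers: second object of the clause headed by 'reminded'; is c-commanded by the pronoun; coreference would bind this R-expression — blocked (Principle C).
— the surgeons: object of the clause headed by 'reminded'; is c-commanded by the pronoun; coreference would bind this R-expression — blocked (Principle C).
— the villagers: possessor inside the subject DP of the clause headed by 'considered'; does not c-command the pronoun — Principle B does not apply; allowed.
— the villagers' friends: subject of the clause headed by 'considered'; c-commands the pronoun within its binding domain — blocked (Principle B).

the delegates, the villagers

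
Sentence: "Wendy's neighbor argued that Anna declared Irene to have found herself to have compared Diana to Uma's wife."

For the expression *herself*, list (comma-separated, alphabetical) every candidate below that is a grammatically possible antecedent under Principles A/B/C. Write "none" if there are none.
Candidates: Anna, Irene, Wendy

Irene

*herself* is a reflexive; Principle A requires it to be bound within its binding domain — the clause headed by 'found'.
— Anna: subject of the clause headed by 'declared'; c-commands the reflexive but lies outside its binding domain — cannot bind it (Principle A).
— Irene: subject of the clause headed by 'found'; c-commands the reflexive within its binding domain — allowed (Principle A).
— Wendy: possessor inside the subject DP of the matrix clause; does not c-command the reflexive — cannot bind it (Principle A).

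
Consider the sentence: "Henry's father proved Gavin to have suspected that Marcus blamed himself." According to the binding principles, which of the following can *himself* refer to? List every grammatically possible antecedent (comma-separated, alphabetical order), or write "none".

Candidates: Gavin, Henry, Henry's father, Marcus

Marcus

*himself* is a reflexive; Principle A requires it to be bound within its binding domain — the clause headed by 'blamed'.
— Gavin: subject of the clause headed by 'suspected'; c-commands the reflexive but lies outside its binding domain — cannot bind it (Principle A).
— Henry: possessor inside the subject DP of the matrix clause; does not c-command the reflexive — cannot bind it (Principle A).
— Henry's father: subject of the matrix clause; c-commands the reflexive but lies outside its binding domain — cannot bind it (Principle A).
— Marcus: subject of the clause headed by 'blamed'; c-commands the reflexive within its binding domain — allowed (Principle A).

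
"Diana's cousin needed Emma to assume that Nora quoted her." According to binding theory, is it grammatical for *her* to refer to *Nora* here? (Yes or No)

No

*Nora* is an R-expression; Principle C requires it to be free (not bound by any c-commanding expression).
— her: object of the clause headed by 'quoted'; the R-expression locally c-commands the pronoun — coreference blocked (Principle B on the pronoun).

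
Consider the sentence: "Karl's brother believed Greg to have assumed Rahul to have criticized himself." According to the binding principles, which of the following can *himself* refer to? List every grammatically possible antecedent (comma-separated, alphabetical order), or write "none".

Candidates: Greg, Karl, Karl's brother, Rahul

*himself* is a reflexive; Principle A requires it to be bound within its binding domain — the clause headed by 'criticized'.
— Greg: subject of the clause headed by 'assumed'; c-commands the reflexive but lies outside its binding domain — cannot bind it (Principle A).
— Karl: possessor inside the subject DP of the matrix clause; does not c-command the reflexive — cannot bind it (Principle A).
— Karl's brother: subject of the matrix clause; c-commands the reflexive but lies outside its binding domain — cannot bind it (Principle A).
— Rahul: subject of the clause headed by 'criticized'; c-commands the reflexive within its binding domain — allowed (Principle A).

Rahul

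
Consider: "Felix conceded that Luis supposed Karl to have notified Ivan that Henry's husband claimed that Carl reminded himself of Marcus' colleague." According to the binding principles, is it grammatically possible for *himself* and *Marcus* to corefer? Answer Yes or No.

*himself* is a reflexive; Principle A requires it to be bound within its binding domain — the clause headed by 'reminded'.
— Marcus: possessor inside the second object DP of the clause headed by 'reminded'; does not c-command the reflexive — cannot bind it (Principle A).

No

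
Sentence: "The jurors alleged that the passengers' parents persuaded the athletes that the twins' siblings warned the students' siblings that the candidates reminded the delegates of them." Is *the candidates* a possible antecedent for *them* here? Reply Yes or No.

*them* is a pronoun; Principle B requires it to be free in its binding domain — the clause headed by 'reminded'.
— the candidates: subject of the clause headed by 'reminded'; c-commands the pronoun within its binding domain — blocked (Principle B).

No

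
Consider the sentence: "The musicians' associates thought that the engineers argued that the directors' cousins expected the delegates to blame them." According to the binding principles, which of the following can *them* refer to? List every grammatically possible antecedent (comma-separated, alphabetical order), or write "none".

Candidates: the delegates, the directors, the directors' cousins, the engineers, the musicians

*them* is a pronoun; Principle B requires it to be free in its binding domain — the clause headed by 'blame'.
— the delegates: subject of the clause headed by 'blame'; c-commands the pronoun within its binding domain — blocked (Principle B).
— the directors: possessor inside the subject DP of the clause headed by 'expected'; does not c-command the pronoun — Principle B does not apply; allowed.
— the directors' cousins: subject of the clause headed by 'expected'; c-commands the pronoun but lies outside its binding domain — allowed.
— the engineers: subject of the clause headed by 'argued'; c-commands the pronoun but lies outside its binding domain — allowed.
— the musicians: possessor inside the subject DP of the matrix clause; does not c-command the pronoun — Principle B does not apply; allowed.

the directors, the directors' cousins, the engineers, the musicians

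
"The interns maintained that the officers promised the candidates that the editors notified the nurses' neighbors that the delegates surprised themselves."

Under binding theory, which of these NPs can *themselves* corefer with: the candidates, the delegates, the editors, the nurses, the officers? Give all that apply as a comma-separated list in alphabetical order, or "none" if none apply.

the delegates

*themselves* is a reflexive; Principle A requires it to be bound within its binding domain — the clause headed by 'surprised'.
— the candidates: object of the clause headed by 'promised'; c-commands the reflexive but lies outside its binding domain — cannot bind it (Principle A).
— the delegates: subject of the clause headed by 'surprised'; c-commands the reflexive within its binding domain — allowed (Principle A).
— the editors: subject of the clause headed by 'notified'; c-commands the reflexive but lies outside its binding domain — cannot bind it (Principle A).
— the nurses: possessor inside the object DP of the clause headed by 'notified'; does not c-command the reflexive — cannot bind it (Principle A).
— the officers: subject of the clause headed by 'promised'; c-commands the reflexive but lies outside its binding domain — cannot bind it (Principle A).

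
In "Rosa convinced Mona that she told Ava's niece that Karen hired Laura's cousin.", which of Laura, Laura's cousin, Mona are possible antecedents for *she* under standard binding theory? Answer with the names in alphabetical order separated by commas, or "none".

*she* is a pronoun; Principle B requires it to be free in its binding domain — the clause headed by 'told'.
— Laura: possessor inside the object DP of the clause headed by 'hired'; is c-commanded by the pronoun; coreference would bind this R-expression — blocked (Principle C).
— Laura's cousin: object of the clause headed by 'hired'; is c-commanded by the pronoun; coreference would bind this R-expression — blocked (Principle C).
— Mona: object of the matrix clause; c-commands the pronoun but lies outside its binding domain — allowed.

Mona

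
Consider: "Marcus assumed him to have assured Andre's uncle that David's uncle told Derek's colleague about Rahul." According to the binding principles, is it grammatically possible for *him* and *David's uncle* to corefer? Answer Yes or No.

*him* is a pronoun; Principle B requires it to be free in its binding domain — the matrix clause.
— David's uncle: subject of the clause headed by 'told'; is c-commanded by the pronoun; coreference would bind this R-expression — blocked (Principle C).

No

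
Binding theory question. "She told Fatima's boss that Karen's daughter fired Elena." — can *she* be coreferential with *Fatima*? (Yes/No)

*she* is a pronoun; Principle B requires it to be free in its binding domain — the matrix clause.
— Fatima: possessor inside the object DP of the matrix clause; is c-commanded by the pronoun; coreference would bind this R-expression — blocked (Principle C).

No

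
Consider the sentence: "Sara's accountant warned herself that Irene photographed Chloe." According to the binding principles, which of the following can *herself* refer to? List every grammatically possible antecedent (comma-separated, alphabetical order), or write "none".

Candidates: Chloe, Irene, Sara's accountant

Sara's accountant

*herself* is a reflexive; Principle A requires it to be bound within its binding domain — the matrix clause.
— Chloe: object of the clause headed by 'photographed'; does not c-command the reflexive — cannot bind it (Principle A).
— Irene: subject of the clause headed by 'photographed'; does not c-command the reflexive — cannot bind it (Principle A).
— Sara's accountant: subject of the matrix clause; c-commands the reflexive within its binding domain — allowed (Principle A).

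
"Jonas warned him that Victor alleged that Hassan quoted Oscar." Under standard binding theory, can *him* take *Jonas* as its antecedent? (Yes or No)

No

*him* is a pronoun; Principle B requires it to be free in its binding domain — the matrix clause.
— Jonas: subject of the matrix clause; c-commands the pronoun within its binding domain — blocked (Principle B).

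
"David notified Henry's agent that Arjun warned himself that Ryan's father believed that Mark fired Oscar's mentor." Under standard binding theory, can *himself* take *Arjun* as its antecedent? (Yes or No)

Yes

*himself* is a reflexive; Principle A requires it to be bound within its binding domain — the clause headed by 'warned'.
— Arjun: subject of the clause headed by 'warned'; c-commands the reflexive within its binding domain — allowed (Principle A).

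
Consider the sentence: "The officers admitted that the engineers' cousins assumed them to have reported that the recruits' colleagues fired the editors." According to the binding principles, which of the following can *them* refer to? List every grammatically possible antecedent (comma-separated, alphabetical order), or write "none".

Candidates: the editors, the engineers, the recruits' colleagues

the engineers

*them* is a pronoun; Principle B requires it to be free in its binding domain — the clause headed by 'assumed'.
— the editors: object of the clause headed by 'fired'; is c-commanded by the pronoun; coreference would bind this R-expression — blocked (Principle C).
— the engineers: possessor inside the subject DP of the clause headed by 'assumed'; does not c-command the pronoun — Principle B does not apply; allowed.
— the recruits' colleagues: subject of the clause headed by 'fired'; is c-commanded by the pronoun; coreference would bind this R-expression — blocked (Principle C).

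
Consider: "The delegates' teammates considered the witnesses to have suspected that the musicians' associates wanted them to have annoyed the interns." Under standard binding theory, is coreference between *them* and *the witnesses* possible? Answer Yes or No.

*the witnesses* is an R-expression; Principle C requires it to be free (not bound by any c-commanding expression).
— them: subject of the clause headed by 'annoyed'; the pronoun does not c-command the R-expression — coreference allowed.

Yes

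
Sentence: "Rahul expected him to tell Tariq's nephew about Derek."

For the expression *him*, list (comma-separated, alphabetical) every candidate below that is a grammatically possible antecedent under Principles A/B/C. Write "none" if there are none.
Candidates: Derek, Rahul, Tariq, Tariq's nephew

none

*him* is a pronoun; Principle B requires it to be free in its binding domain — the matrix clause.
— Derek: second object of the clause headed by 'tell'; is c-commanded by the pronoun; coreference would bind this R-expression — blocked (Principle C).
— Rahul: subject of the matrix clause; c-commands the pronoun within its binding domain — blocked (Principle B).
— Tariq: possessor inside the object DP of the clause headed by 'tell'; is c-commanded by the pronoun; coreference would bind this R-expression — blocked (Principle C).
— Tariq's nephew: object of the clause headed by 'tell'; is c-commanded by the pronoun; coreference would bind this R-expression — blocked (Principle C).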